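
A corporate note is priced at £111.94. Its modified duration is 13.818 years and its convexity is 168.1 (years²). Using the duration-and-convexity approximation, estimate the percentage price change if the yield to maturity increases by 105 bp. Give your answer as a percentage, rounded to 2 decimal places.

-13.58%

Duration effect: -D_mod·Δy = -13.818 × (+0.0105) = -0.145089
Convexity effect: ½·C·(Δy)² = 0.5 × 168.1 × (0.0105)² = +0.0092665125
ΔP/P ≈ -0.145089 + 0.0092665125 = -0.1358224875
= -13.58224875%.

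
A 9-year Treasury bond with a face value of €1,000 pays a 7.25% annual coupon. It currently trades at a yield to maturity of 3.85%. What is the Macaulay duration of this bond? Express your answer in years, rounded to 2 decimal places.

7.16 years

Periodic yield y = 0.0385. Discount each cash flow and weight by its year:
  t   CF        PV=CF/(1+0.0385)^t    t·PV
  1        72.50        69.8122        69.8122
  2        72.50        67.2241       134.4482
  3        72.50        64.7319       194.1958
  4        72.50        62.3321       249.3285
  5        72.50        60.0213       300.1066
  6        72.50        57.7962       346.7770
  7        72.50        55.6535       389.5745
  8        72.50        53.5903       428.7222
  9     1,072.50       763.3765     6,870.3886
  Σ                  1,254.5382     8,983.3536
Price P = Σ PV = 1,254.5382.
Macaulay duration = Σ(t·PV) / P = 8,983.3536 / 1,254.5382 = 7.16069 years.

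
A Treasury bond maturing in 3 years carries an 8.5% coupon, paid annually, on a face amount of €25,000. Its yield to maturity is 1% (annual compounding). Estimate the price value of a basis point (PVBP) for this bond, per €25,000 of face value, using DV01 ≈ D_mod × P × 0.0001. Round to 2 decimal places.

Periodic yield y = 0.01.
  t   CF        PV=CF/(1+0.01)^t    t·PV
  1     2,125.00     2,103.9604     2,103.9604
  2     2,125.00     2,083.1291     4,166.2582
  3    27,125.00    26,327.2578    78,981.7733
  Σ                 30,514.3473    85,251.9919
P = 30,514.3473; D_Mac = 2.79383 yrs; D_mod = 2.76617 yrs.
DV01 ≈ 2.76617 × 30,514.3473 × 0.0001 = 8.440791.

€8.44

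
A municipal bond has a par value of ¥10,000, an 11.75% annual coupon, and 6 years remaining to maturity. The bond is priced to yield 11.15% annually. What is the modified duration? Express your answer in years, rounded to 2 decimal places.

Periodic yield y = 0.1115. First find Macaulay duration:
  t   CF        PV=CF/(1+0.1115)^t    t·PV
  1     1,175.00     1,057.1300     1,057.1300
  2     1,175.00       951.0841     1,902.1682
  3     1,175.00       855.6762     2,567.0287
  4     1,175.00       769.8392     3,079.3566
  5     1,175.00       692.6128     3,463.0641
  6    11,175.00     5,926.3968    35,558.3811
  Σ                 10,252.7392    47,627.1288
P = 10,252.7392; Macaulay duration = 47,627.1288 / 10,252.7392 = 4.64531 years.
Modified duration = D_Mac / (1 + y) = 4.64531 / 1.1115 = 4.17931 years.

4.18 years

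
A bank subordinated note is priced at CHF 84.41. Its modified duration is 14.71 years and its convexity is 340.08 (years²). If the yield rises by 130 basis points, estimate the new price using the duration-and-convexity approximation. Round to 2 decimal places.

Duration effect: -D_mod·Δy = -14.71 × (+0.013) = -0.191230
Convexity effect: ½·C·(Δy)² = 0.5 × 340.08 × (0.013)² = +0.02873676
ΔP/P ≈ -0.191230 + 0.02873676 = -0.16249324
New price ≈ 84.41 × (1 - 0.16249324) = 70.6939456116.

CHF 70.69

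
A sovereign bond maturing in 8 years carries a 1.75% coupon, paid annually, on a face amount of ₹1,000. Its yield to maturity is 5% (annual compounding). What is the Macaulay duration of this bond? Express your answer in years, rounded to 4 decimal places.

Periodic yield y = 0.05. Discount each cash flow and weight by its year:
  t   CF        PV=CF/(1+0.05)^t    t·PV
  1        17.50        16.6667        16.6667
  2        17.50        15.8730        31.7460
  3        17.50        15.1172        45.3515
  4        17.50        14.3973        57.5892
  5        17.50        13.7117        68.5585
  6        17.50        13.0588        78.3526
  7        17.50        12.4369        87.0585
  8     1,017.50       688.6841     5,509.4724
  Σ                    789.9456     5,894.7954
Price P = Σ PV = 789.9456.
Macaulay duration = Σ(t·PV) / P = 5,894.7954 / 789.9456 = 7.46228 years.

7.4623 years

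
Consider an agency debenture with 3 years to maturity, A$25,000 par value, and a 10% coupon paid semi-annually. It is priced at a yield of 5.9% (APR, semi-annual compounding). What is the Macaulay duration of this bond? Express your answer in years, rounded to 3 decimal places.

2.684 years

Periodic yield y = 0.0295. Discount each cash flow and weight by its period:
  t   CF        PV=CF/(1+0.0295)^t    t·PV
  1     1,250.00     1,214.1816     1,214.1816
  2     1,250.00     1,179.3896     2,358.7793
  3     1,250.00     1,145.5946     3,436.7838
  4     1,250.00     1,112.7680     4,451.0718
  5     1,250.00     1,080.8819     5,404.4097
  6    26,250.00    22,048.1016   132,288.6098
  Σ                 27,780.9174   149,153.8360
Price P = Σ PV = 27,780.9174.
Macaulay duration = Σ(t·PV) / P = 149,153.8360 / 27,780.9174 = 5.36893 half-year periods.
In years: 5.36893 / 2 = 2.68447 years.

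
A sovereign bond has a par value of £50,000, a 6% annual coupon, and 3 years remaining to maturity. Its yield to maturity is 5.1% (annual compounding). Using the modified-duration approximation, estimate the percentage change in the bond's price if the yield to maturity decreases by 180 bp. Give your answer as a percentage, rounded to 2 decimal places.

+4.86%

Periodic yield y = 0.051. Modified duration first:
  t   CF        PV=CF/(1+0.051)^t    t·PV
  1     3,000.00     2,854.4244     2,854.4244
  2     3,000.00     2,715.9128     5,431.8256
  3    53,000.00    45,652.8318   136,958.4954
  Σ                 51,223.1690   145,244.7454
P = 51,223.1690; D_Mac = 2.83553 yrs; D_mod = 2.83553/(1+0.051) = 2.69793 yrs.
ΔP/P ≈ -D_mod · Δy = -2.69793 × (-0.018) = +0.048563 = +4.8563%.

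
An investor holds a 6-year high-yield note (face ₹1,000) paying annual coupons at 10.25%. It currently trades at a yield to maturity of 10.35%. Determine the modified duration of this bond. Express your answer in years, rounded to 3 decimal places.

Periodic yield y = 0.1035. First find Macaulay duration:
  t   CF        PV=CF/(1+0.1035)^t    t·PV
  1       102.50        92.8863        92.8863
  2       102.50        84.1742       168.3485
  3       102.50        76.2793       228.8380
  4       102.50        69.1249       276.4996
  5       102.50        62.6415       313.2075
  6     1,102.50       610.5828     3,663.4969
  Σ                    995.6890     4,743.2767
P = 995.6890; Macaulay duration = 4,743.2767 / 995.6890 = 4.76381 years.
Modified duration = D_Mac / (1 + y) = 4.76381 / 1.1035 = 4.31700 years.

4.317 years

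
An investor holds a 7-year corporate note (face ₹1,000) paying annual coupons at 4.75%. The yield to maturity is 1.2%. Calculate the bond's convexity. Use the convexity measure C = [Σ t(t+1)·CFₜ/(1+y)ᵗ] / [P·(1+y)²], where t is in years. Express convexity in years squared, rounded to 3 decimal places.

With y = 0.012:
  t   CF        PV=CF/(1+0.012)^t    t·PV        t(t+1)·PV
  1        47.50        46.9368        46.9368          93.8735
  2        47.50        46.3802        92.7604         278.2812
  3        47.50        45.8302       137.4907         549.9628
  4        47.50        45.2868       181.1472         905.7358
  5        47.50        44.7498       223.7490       1,342.4938
  6        47.50        44.2192       265.3150       1,857.2049
  7     1,047.50       963.5859     6,745.1014      53,960.8114
  Σ                  1,236.9889     7,692.5004      58,988.3635
P = 1,236.9889.
Convexity = Σ t(t+1)·PV / [P·(1+y)²] = 58,988.3635 / (1,236.9889 × 1.024144) = 46.56285.

46.563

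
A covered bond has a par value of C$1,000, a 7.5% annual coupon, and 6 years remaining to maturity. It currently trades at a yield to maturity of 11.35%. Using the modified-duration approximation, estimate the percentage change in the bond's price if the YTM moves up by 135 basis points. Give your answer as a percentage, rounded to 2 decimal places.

-6.00%

Periodic yield y = 0.1135. Modified duration first:
  t   CF        PV=CF/(1+0.1135)^t    t·PV
  1        75.00        67.3552        67.3552
  2        75.00        60.4896       120.9792
  3        75.00        54.3239       162.9716
  4        75.00        48.7866       195.1463
  5        75.00        43.8137       219.0686
  6     1,075.00       563.9845     3,383.9067
  Σ                    838.7534     4,149.4277
P = 838.7534; D_Mac = 4.94714 yrs; D_mod = 4.94714/(1+0.1135) = 4.44287 yrs.
ΔP/P ≈ -D_mod · Δy = -4.44287 × (+0.0135) = -0.059979 = -5.9979%.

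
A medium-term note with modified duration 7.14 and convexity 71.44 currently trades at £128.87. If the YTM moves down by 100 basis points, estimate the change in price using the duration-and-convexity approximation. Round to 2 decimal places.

Duration effect: -D_mod·Δy = -7.14 × (-0.01) = +0.071400
Convexity effect: ½·C·(Δy)² = 0.5 × 71.44 × (-0.01)² = +0.0035720
ΔP/P ≈ +0.071400 + 0.0035720 = +0.074972
ΔP ≈ 128.87 × (+0.074972) = +9.66164164.

+£9.66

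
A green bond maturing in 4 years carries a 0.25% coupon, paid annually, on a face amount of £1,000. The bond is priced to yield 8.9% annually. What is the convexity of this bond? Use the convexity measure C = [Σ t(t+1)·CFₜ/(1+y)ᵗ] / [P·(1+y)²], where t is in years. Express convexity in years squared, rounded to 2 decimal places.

With y = 0.089:
  t   CF        PV=CF/(1+0.089)^t    t·PV        t(t+1)·PV
  1         2.50         2.2957         2.2957           4.5914
  2         2.50         2.1081         4.2161          12.6484
  3         2.50         1.9358         5.8073          23.2294
  4     1,002.50       712.8085     2,851.2340      14,256.1698
  Σ                    719.1480     2,863.5531      14,296.6389
P = 719.1480.
Convexity = Σ t(t+1)·PV / [P·(1+y)²] = 14,296.6389 / (719.1480 × 1.185921) = 16.76331.

16.76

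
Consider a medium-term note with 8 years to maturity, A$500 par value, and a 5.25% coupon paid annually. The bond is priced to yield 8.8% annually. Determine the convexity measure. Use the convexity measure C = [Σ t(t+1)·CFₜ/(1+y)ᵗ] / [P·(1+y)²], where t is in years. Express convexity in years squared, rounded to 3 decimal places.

With y = 0.088:
  t   CF        PV=CF/(1+0.088)^t    t·PV        t(t+1)·PV
  1        26.25        24.1268        24.1268          48.2537
  2        26.25        22.1754        44.3508         133.0524
  3        26.25        20.3818        61.1454         244.5816
  4        26.25        18.7333        74.9331         374.6655
  5        26.25        17.2181        86.0904         516.5425
  6        26.25        15.8254        94.9527         664.6687
  7        26.25        14.5454       101.8181         814.5450
  8       526.25       268.0161     2,144.1291      19,297.1620
  Σ                    401.0224     2,631.5465      22,093.4714
P = 401.0224.
Convexity = Σ t(t+1)·PV / [P·(1+y)²] = 22,093.4714 / (401.0224 × 1.183744) = 46.54119.

46.541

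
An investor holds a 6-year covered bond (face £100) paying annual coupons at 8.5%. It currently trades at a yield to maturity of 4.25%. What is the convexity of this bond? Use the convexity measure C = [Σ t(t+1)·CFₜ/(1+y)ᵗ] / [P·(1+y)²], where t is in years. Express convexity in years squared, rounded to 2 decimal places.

30.55

With y = 0.0425:
  t   CF        PV=CF/(1+0.0425)^t    t·PV        t(t+1)·PV
  1         8.50         8.1535         8.1535          16.3070
  2         8.50         7.8211        15.6422          46.9265
  3         8.50         7.5022        22.5067          90.0268
  4         8.50         7.1964        28.7856         143.9278
  5         8.50         6.9030        34.5151         207.0904
  6       108.50        84.5227       507.1362       3,549.9534
  Σ                    122.0989       616.7392       4,054.2318
P = 122.0989.
Convexity = Σ t(t+1)·PV / [P·(1+y)²] = 4,054.2318 / (122.0989 × 1.086806) = 30.55236.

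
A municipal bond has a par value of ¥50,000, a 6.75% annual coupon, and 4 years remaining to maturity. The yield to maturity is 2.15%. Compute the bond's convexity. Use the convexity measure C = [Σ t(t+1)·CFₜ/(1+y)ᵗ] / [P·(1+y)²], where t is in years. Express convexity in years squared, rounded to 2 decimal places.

17.04

With y = 0.0215:
  t   CF        PV=CF/(1+0.0215)^t    t·PV        t(t+1)·PV
  1     3,375.00     3,303.9648     3,303.9648       6,607.9295
  2     3,375.00     3,234.4246     6,468.8493      19,406.5478
  3     3,375.00     3,166.3481     9,499.0444      37,996.1777
  4    53,375.00    49,021.2526   196,085.0104     980,425.0518
  Σ                 58,725.9901   215,356.8688   1,044,435.7068
P = 58,725.9901.
Convexity = Σ t(t+1)·PV / [P·(1+y)²] = 1,044,435.7068 / (58,725.9901 × 1.043462) = 17.04412.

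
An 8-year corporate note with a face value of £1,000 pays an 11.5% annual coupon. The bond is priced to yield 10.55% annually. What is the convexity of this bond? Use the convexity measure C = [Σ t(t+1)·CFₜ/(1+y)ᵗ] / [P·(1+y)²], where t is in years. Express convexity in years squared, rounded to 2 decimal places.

36.83

With y = 0.1055:
  t   CF        PV=CF/(1+0.1055)^t    t·PV        t(t+1)·PV
  1       115.00       104.0253       104.0253         208.0507
  2       115.00        94.0980       188.1960         564.5879
  3       115.00        85.1180       255.3541       1,021.4164
  4       115.00        76.9951       307.9802       1,539.9012
  5       115.00        69.6473       348.2364       2,089.4181
  6       115.00        63.0007       378.0042       2,646.0293
  7       115.00        56.9884       398.9189       3,191.3515
  8     1,115.00       499.8099     3,998.4795      35,986.3159
  Σ                  1,049.6827     5,979.1947      47,247.0711
P = 1,049.6827.
Convexity = Σ t(t+1)·PV / [P·(1+y)²] = 47,247.0711 / (1,049.6827 × 1.222130) = 36.82980.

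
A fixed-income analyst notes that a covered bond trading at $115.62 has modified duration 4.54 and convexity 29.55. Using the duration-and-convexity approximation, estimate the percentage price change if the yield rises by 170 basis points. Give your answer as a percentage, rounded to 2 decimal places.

Duration effect: -D_mod·Δy = -4.54 × (+0.017) = -0.077180
Convexity effect: ½·C·(Δy)² = 0.5 × 29.55 × (0.017)² = +0.004269975
ΔP/P ≈ -0.077180 + 0.004269975 = -0.072910025
= -7.2910025%.

-7.29%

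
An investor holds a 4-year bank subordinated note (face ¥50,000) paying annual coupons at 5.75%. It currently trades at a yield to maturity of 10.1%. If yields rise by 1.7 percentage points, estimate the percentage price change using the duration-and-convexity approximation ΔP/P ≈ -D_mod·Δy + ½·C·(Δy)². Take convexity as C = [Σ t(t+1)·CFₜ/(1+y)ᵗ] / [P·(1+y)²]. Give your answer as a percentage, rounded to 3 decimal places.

With y = 0.101:
  t   CF        PV=CF/(1+0.101)^t    t·PV        t(t+1)·PV
  1     2,875.00     2,611.2625     2,611.2625       5,222.5250
  2     2,875.00     2,371.7189     4,743.4378      14,230.3133
  3     2,875.00     2,154.1498     6,462.4493      25,849.7971
  4    52,875.00    35,983.3095   143,933.2381     719,666.1903
  Σ                 43,120.4406   157,750.3876     764,968.8257
P = 43,120.4406; D_Mac = 3.65837 yrs; D_mod = 3.32277 yrs; C = 14.63477.
Duration effect: -3.32277 × (+0.017) = -0.056487
Convexity effect: 0.5 × 14.63477 × (0.017)² = +0.0021147
ΔP/P ≈ -0.056487 + 0.0021147 = -0.054372 = -5.4372%.

-5.437%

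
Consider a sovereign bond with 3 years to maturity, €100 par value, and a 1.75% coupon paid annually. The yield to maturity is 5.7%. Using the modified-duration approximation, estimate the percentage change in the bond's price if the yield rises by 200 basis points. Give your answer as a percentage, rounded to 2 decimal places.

-5.57%

Periodic yield y = 0.057. Modified duration first:
  t   CF        PV=CF/(1+0.057)^t    t·PV
  1         1.75         1.6556         1.6556
  2         1.75         1.5663         3.1327
  3       101.75        86.1607       258.4822
  Σ                     89.3827       263.2706
P = 89.3827; D_Mac = 2.94543 yrs; D_mod = 2.94543/(1+0.057) = 2.78659 yrs.
ΔP/P ≈ -D_mod · Δy = -2.78659 × (+0.02) = -0.055732 = -5.5732%.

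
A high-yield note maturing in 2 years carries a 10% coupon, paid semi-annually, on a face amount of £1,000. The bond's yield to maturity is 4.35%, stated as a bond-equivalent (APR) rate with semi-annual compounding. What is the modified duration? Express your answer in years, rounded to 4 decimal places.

Periodic yield y = 0.02175. First find Macaulay duration:
  t   CF        PV=CF/(1+0.02175)^t    t·PV
  1        50.00        48.9356        48.9356
  2        50.00        47.8940        95.7879
  3        50.00        46.8744       140.6233
  4     1,050.00       963.4090     3,853.6361
  Σ                  1,107.1131     4,138.9830
P = 1,107.1131; Macaulay duration = 4,138.9830 / 1,107.1131 = 3.73854 half-year periods = 1.86927 years.
Modified duration = D_Mac / (1 + y) = 1.86927 / 1.02175 = 1.82948 years.

1.8295 years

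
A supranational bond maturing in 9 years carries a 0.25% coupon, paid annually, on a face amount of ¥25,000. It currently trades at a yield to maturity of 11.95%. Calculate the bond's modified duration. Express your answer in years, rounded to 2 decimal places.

Periodic yield y = 0.1195. First find Macaulay duration:
  t   CF        PV=CF/(1+0.1195)^t    t·PV
  1        62.50        55.8285        55.8285
  2        62.50        49.8691        99.7383
  3        62.50        44.5459       133.6377
  4        62.50        39.7909       159.1635
  5        62.50        35.5434       177.7172
  6        62.50        31.7494       190.4964
  7        62.50        28.3603       198.5223
  8        62.50        25.3330       202.6643
  9    25,062.50     9,074.1825    81,667.6423
  Σ                  9,385.2031    82,885.4106
P = 9,385.2031; Macaulay duration = 82,885.4106 / 9,385.2031 = 8.83150 years.
Modified duration = D_Mac / (1 + y) = 8.83150 / 1.1195 = 7.88879 years.

7.89 years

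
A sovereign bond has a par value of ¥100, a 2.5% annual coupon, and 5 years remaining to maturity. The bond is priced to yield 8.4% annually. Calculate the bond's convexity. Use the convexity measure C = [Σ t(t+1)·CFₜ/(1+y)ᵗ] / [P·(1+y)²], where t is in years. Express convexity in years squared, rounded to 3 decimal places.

23.655

With y = 0.084:
  t   CF        PV=CF/(1+0.084)^t    t·PV        t(t+1)·PV
  1         2.50         2.3063         2.3063           4.6125
  2         2.50         2.1276         4.2551          12.7653
  3         2.50         1.9627         5.8881          23.5523
  4         2.50         1.8106         7.2424          36.2120
  5       102.50        68.4822       342.4108       2,054.4648
  Σ                     76.6893       362.1027       2,131.6071
P = 76.6893.
Convexity = Σ t(t+1)·PV / [P·(1+y)²] = 2,131.6071 / (76.6893 × 1.175056) = 23.65451.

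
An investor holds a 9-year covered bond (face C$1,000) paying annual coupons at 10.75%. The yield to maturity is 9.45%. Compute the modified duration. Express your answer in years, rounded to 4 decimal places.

5.7547 years

Periodic yield y = 0.0945. First find Macaulay duration:
  t   CF        PV=CF/(1+0.0945)^t    t·PV
  1       107.50        98.2184        98.2184
  2       107.50        89.7381       179.4762
  3       107.50        81.9901       245.9702
  4       107.50        74.9110       299.6439
  5       107.50        68.4431       342.2155
  6       107.50        62.5337       375.2020
  7       107.50        57.1345       399.9412
  8       107.50        52.2014       417.6114
  9     1,107.50       491.3623     4,422.2608
  Σ                  1,076.5324     6,780.5394
P = 1,076.5324; Macaulay duration = 6,780.5394 / 1,076.5324 = 6.29850 years.
Modified duration = D_Mac / (1 + y) = 6.29850 / 1.0945 = 5.75468 years.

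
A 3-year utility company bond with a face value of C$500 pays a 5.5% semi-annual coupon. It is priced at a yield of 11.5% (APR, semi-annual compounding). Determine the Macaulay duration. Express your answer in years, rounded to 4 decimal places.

Periodic yield y = 0.0575. Discount each cash flow and weight by its period:
  t   CF        PV=CF/(1+0.0575)^t    t·PV
  1        13.75        13.0024        13.0024
  2        13.75        12.2954        24.5908
  3        13.75        11.6268        34.8805
  4        13.75        10.9946        43.9786
  5        13.75        10.3968        51.9841
  6       513.75       367.3411     2,204.0469
  Σ                    425.6572     2,372.4832
Price P = Σ PV = 425.6572.
Macaulay duration = Σ(t·PV) / P = 2,372.4832 / 425.6572 = 5.57369 half-year periods.
In years: 5.57369 / 2 = 2.78685 years.

2.7868 years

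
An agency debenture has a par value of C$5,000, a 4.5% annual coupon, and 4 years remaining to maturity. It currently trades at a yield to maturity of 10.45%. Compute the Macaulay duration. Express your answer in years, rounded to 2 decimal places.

Periodic yield y = 0.1045. Discount each cash flow and weight by its year:
  t   CF        PV=CF/(1+0.1045)^t    t·PV
  1       225.00       203.7121       203.7121
  2       225.00       184.4383       368.8766
  3       225.00       166.9880       500.9641
  4     5,225.00     3,510.9401    14,043.7602
  Σ                  4,066.0785    15,117.3130
Price P = Σ PV = 4,066.0785.
Macaulay duration = Σ(t·PV) / P = 15,117.3130 / 4,066.0785 = 3.71791 years.

3.72 years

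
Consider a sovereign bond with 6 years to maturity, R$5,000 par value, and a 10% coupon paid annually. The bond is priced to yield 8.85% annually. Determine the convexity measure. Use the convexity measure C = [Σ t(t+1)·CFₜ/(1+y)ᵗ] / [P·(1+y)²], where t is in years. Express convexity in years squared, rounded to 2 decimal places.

26.31

With y = 0.0885:
  t   CF        PV=CF/(1+0.0885)^t    t·PV        t(t+1)·PV
  1       500.00       459.3477       459.3477         918.6955
  2       500.00       422.0007       844.0013       2,532.0040
  3       500.00       387.6901     1,163.0703       4,652.2811
  4       500.00       356.1691     1,424.6765       7,123.3825
  5       500.00       327.2110     1,636.0548       9,816.3287
  6     5,500.00     3,306.6794    19,840.0764     138,880.5346
  Σ                  5,259.0980    25,367.2270     163,923.2264
P = 5,259.0980.
Convexity = Σ t(t+1)·PV / [P·(1+y)²] = 163,923.2264 / (5,259.0980 × 1.184832) = 26.30706.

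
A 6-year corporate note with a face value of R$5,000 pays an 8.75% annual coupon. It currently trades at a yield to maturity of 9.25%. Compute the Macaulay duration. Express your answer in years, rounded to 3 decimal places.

4.901 years

Periodic yield y = 0.0925. Discount each cash flow and weight by its year:
  t   CF        PV=CF/(1+0.0925)^t    t·PV
  1       437.50       400.4577       400.4577
  2       437.50       366.5516       733.1033
  3       437.50       335.5164     1,006.5491
  4       437.50       307.1088     1,228.4352
  5       437.50       281.1065     1,405.5323
  6     5,437.50     3,197.9421    19,187.6526
  Σ                  4,888.6830    23,961.7302
Price P = Σ PV = 4,888.6830.
Macaulay duration = Σ(t·PV) / P = 23,961.7302 / 4,888.6830 = 4.90147 years.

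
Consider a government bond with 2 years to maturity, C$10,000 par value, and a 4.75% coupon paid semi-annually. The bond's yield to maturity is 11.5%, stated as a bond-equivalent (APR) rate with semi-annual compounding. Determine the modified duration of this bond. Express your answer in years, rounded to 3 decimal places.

Periodic yield y = 0.0575. First find Macaulay duration:
  t   CF        PV=CF/(1+0.0575)^t    t·PV
  1       237.50       224.5863       224.5863
  2       237.50       212.3747       424.7495
  3       237.50       200.8272       602.4815
  4    10,237.50     8,186.0126    32,744.0505
  Σ                  8,823.8008    33,995.8678
P = 8,823.8008; Macaulay duration = 33,995.8678 / 8,823.8008 = 3.85275 half-year periods = 1.92637 years.
Modified duration = D_Mac / (1 + y) = 1.92637 / 1.0575 = 1.82163 years.

1.822 years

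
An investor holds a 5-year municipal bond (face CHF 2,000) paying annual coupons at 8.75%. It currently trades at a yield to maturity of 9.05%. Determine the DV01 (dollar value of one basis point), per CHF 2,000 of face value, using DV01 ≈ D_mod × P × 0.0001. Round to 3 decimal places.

CHF 0.771

Periodic yield y = 0.0905.
  t   CF        PV=CF/(1+0.0905)^t    t·PV
  1       175.00       160.4768       160.4768
  2       175.00       147.1590       294.3179
  3       175.00       134.9463       404.8390
  4       175.00       123.7472       494.9888
  5     2,175.00     1,410.3630     7,051.8151
  Σ                  1,976.6923     8,406.4376
P = 1,976.6923; D_Mac = 4.25278 yrs; D_mod = 3.89984 yrs.
DV01 ≈ 3.89984 × 1,976.6923 × 0.0001 = 0.770879.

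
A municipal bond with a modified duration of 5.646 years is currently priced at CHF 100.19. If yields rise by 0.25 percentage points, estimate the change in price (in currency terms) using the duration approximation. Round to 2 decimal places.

Duration approximation: ΔP/P ≈ -D_mod · Δy = -5.646 × (+0.0025) = -0.014115.
ΔP ≈ 100.19 × (-0.014115) = -1.41418185.

-CHF 1.41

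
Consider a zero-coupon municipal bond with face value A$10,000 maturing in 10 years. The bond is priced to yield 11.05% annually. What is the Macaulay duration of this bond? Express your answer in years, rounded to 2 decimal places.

A zero-coupon bond has a single cash flow at maturity, so its Macaulay duration equals its maturity: 10 years.

10.00 years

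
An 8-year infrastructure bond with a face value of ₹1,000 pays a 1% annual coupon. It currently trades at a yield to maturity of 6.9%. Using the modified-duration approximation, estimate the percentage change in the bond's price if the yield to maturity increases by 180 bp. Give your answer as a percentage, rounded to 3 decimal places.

Periodic yield y = 0.069. Modified duration first:
  t   CF        PV=CF/(1+0.069)^t    t·PV
  1        10.00         9.3545         9.3545
  2        10.00         8.7507        17.5015
  3        10.00         8.1859        24.5577
  4        10.00         7.6575        30.6302
  5        10.00         7.1633        35.8164
  6        10.00         6.7009        40.2055
  7        10.00         6.2684        43.8787
  8     1,010.00       592.2427     4,737.9418
  Σ                    646.3240     4,939.8862
P = 646.3240; D_Mac = 7.64305 yrs; D_mod = 7.64305/(1+0.069) = 7.14972 yrs.
ΔP/P ≈ -D_mod · Δy = -7.14972 × (+0.018) = -0.128695 = -12.8695%.

-12.869%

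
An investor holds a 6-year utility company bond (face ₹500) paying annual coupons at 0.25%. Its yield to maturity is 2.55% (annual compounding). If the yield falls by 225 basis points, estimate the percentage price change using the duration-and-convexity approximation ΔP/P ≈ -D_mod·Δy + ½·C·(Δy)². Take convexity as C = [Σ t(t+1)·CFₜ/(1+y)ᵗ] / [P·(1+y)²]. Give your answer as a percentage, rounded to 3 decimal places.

+14.077%

With y = 0.0255:
  t   CF        PV=CF/(1+0.0255)^t    t·PV        t(t+1)·PV
  1         1.25         1.2189         1.2189           2.4378
  2         1.25         1.1886         2.3772           7.1316
  3         1.25         1.1591         3.4772          13.9086
  4         1.25         1.1302         4.5209          22.6046
  5         1.25         1.1021         5.5106          33.0638
  6       501.25       430.9634     2,585.7805      18,100.4632
  Σ                    436.7623     2,602.8853      18,179.6097
P = 436.7623; D_Mac = 5.95950 yrs; D_mod = 5.81131 yrs; C = 39.57929.
Duration effect: -5.81131 × (-0.0225) = +0.130755
Convexity effect: 0.5 × 39.57929 × (-0.0225)² = +0.0100185
ΔP/P ≈ +0.130755 + 0.0100185 = +0.140773 = +14.0773%.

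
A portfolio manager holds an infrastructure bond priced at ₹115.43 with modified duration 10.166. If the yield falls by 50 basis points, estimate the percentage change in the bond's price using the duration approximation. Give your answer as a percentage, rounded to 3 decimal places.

+5.083%

Duration approximation: ΔP/P ≈ -D_mod · Δy = -10.166 × (-0.005) = +0.050830.
As a percentage: +5.0830%.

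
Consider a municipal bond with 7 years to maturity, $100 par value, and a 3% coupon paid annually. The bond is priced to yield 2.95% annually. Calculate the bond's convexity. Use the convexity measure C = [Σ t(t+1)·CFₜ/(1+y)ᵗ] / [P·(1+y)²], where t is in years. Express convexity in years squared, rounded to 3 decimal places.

47.017

With y = 0.0295:
  t   CF        PV=CF/(1+0.0295)^t    t·PV        t(t+1)·PV
  1         3.00         2.9140         2.9140           5.8281
  2         3.00         2.8305         5.6611          16.9832
  3         3.00         2.7494         8.2483          32.9931
  4         3.00         2.6706        10.6826          53.4129
  5         3.00         2.5941        12.9706          77.8235
  6         3.00         2.5198        15.1187         105.8309
  7       103.00        84.0336       588.2349       4,705.8794
  Σ                    100.3121       643.8302       4,998.7511
P = 100.3121.
Convexity = Σ t(t+1)·PV / [P·(1+y)²] = 4,998.7511 / (100.3121 × 1.059870) = 47.01706.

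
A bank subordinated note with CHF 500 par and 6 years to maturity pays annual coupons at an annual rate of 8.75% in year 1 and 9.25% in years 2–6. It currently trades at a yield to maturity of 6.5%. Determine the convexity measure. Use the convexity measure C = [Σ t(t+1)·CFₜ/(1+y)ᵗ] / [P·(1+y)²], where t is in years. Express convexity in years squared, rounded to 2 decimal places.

With y = 0.065:
  t   CF        PV=CF/(1+0.065)^t    t·PV        t(t+1)·PV
  1        43.75        41.0798        41.0798          82.1596
  2        46.25        40.7767        81.5535         244.6605
  3        46.25        38.2880       114.8641         459.4562
  4        46.25        35.9512       143.8048         719.0239
  5        46.25        33.7570       168.7849       1,012.7097
  6       546.25       374.3638     2,246.1826      15,723.2780
  Σ                    564.2165     2,796.2696      18,241.2879
P = 564.2165.
Convexity = Σ t(t+1)·PV / [P·(1+y)²] = 18,241.2879 / (564.2165 × 1.134225) = 28.50431.

28.50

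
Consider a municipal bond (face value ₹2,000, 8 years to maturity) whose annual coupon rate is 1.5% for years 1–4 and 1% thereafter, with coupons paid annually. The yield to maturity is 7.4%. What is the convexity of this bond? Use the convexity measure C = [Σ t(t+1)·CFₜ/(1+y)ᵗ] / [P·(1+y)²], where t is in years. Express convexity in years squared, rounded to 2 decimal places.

With y = 0.074:
  t   CF        PV=CF/(1+0.074)^t    t·PV        t(t+1)·PV
  1        30.00        27.9330        27.9330          55.8659
  2        30.00        26.0083        52.0167         156.0501
  3        30.00        24.2163        72.6490         290.5960
  4        30.00        22.5478        90.1912         450.9560
  5        20.00        13.9962        69.9808         419.8845
  6        20.00        13.0318        78.1908         547.3355
  7        20.00        12.1339        84.9372         679.4978
  8     2,020.00     1,141.0827     9,128.6615      82,157.9539
  Σ                  1,280.9500     9,604.5601      84,758.1396
P = 1,280.9500.
Convexity = Σ t(t+1)·PV / [P·(1+y)²] = 84,758.1396 / (1,280.9500 × 1.153476) = 57.36417.

57.36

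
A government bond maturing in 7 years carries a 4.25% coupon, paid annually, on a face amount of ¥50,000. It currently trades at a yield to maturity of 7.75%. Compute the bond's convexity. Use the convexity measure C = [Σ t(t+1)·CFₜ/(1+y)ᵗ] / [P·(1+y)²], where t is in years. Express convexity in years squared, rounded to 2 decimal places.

40.08

With y = 0.0775:
  t   CF        PV=CF/(1+0.0775)^t    t·PV        t(t+1)·PV
  1     2,125.00     1,972.1578     1,972.1578       3,944.3155
  2     2,125.00     1,830.3088     3,660.6177      10,981.8530
  3     2,125.00     1,698.6625     5,095.9875      20,383.9499
  4     2,125.00     1,576.4849     6,305.9397      31,529.6983
  5     2,125.00     1,463.0950     7,315.4752      43,892.8514
  6     2,125.00     1,357.8608     8,147.1650      57,030.1550
  7    52,125.00    30,911.8585   216,383.0092   1,731,064.0736
  Σ                 40,810.4284   248,880.3520   1,898,826.8968
P = 40,810.4284.
Convexity = Σ t(t+1)·PV / [P·(1+y)²] = 1,898,826.8968 / (40,810.4284 × 1.161006) = 40.07557.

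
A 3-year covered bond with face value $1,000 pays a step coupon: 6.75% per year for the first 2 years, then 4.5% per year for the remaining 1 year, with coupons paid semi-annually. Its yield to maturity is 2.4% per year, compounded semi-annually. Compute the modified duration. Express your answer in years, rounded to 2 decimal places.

2.75 years

Periodic yield y = 0.012. First find Macaulay duration:
  t   CF        PV=CF/(1+0.012)^t    t·PV
  1        33.75        33.3498        33.3498
  2        33.75        32.9544        65.9087
  3        33.75        32.5636        97.6908
  4        33.75        32.1775       128.7098
  5        22.50        21.1973       105.9864
  6     1,022.50       951.8757     5,711.2542
  Σ                  1,104.1182     6,142.8997
P = 1,104.1182; Macaulay duration = 6,142.8997 / 1,104.1182 = 5.56363 half-year periods = 2.78181 years.
Modified duration = D_Mac / (1 + y) = 2.78181 / 1.012 = 2.74883 years.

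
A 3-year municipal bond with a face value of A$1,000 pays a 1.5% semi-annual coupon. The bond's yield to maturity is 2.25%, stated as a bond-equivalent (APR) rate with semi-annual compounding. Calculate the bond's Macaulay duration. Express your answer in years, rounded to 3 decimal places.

Periodic yield y = 0.01125. Discount each cash flow and weight by its period:
  t   CF        PV=CF/(1+0.01125)^t    t·PV
  1         7.50         7.4166         7.4166
  2         7.50         7.3341        14.6681
  3         7.50         7.2525        21.7574
  4         7.50         7.1718        28.6871
  5         7.50         7.0920        35.4600
  6     1,007.50       942.0932     5,652.5589
  Σ                    978.3600     5,760.5481
Price P = Σ PV = 978.3600.
Macaulay duration = Σ(t·PV) / P = 5,760.5481 / 978.3600 = 5.88796 half-year periods.
In years: 5.88796 / 2 = 2.94398 years.

2.944 years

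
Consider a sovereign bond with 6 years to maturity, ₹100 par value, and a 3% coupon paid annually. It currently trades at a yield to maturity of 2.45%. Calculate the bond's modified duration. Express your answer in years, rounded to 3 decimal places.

Periodic yield y = 0.0245. First find Macaulay duration:
  t   CF        PV=CF/(1+0.0245)^t    t·PV
  1         3.00         2.9283         2.9283
  2         3.00         2.8582         5.7165
  3         3.00         2.7899         8.3696
  4         3.00         2.7232        10.8926
  5         3.00         2.6580        13.2902
  6       103.00        89.0770       534.4618
  Σ                    103.0345       575.6590
P = 103.0345; Macaulay duration = 575.6590 / 103.0345 = 5.58705 years.
Modified duration = D_Mac / (1 + y) = 5.58705 / 1.0245 = 5.45344 years.

5.453 years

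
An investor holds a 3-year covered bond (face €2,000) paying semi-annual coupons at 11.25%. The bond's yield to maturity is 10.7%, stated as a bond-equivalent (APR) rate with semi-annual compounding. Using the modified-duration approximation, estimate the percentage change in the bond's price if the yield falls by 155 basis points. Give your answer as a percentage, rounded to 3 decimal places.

Periodic yield y = 0.0535. Modified duration first:
  t   CF        PV=CF/(1+0.0535)^t    t·PV
  1       112.50       106.7869       106.7869
  2       112.50       101.3639       202.7279
  3       112.50        96.2164       288.6491
  4       112.50        91.3302       365.3208
  5       112.50        86.6922       433.4608
  6     2,112.50     1,545.2170     9,271.3020
  Σ                  2,027.6065    10,668.2474
P = 2,027.6065; D_Mac = 5.26150 half-year periods = 2.63075 yrs; D_mod = 2.63075/(1+0.0535) = 2.49715 yrs.
ΔP/P ≈ -D_mod · Δy = -2.49715 × (-0.0155) = +0.038706 = +3.8706%.

+3.871%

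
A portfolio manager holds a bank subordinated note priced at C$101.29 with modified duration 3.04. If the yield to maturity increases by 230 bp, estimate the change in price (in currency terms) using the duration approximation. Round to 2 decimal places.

-C$7.08

Duration approximation: ΔP/P ≈ -D_mod · Δy = -3.04 × (+0.023) = -0.069920.
ΔP ≈ 101.29 × (-0.069920) = -7.0821968.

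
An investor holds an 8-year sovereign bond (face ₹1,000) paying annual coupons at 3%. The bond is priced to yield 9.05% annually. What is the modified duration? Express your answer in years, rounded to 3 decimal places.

6.434 years

Periodic yield y = 0.0905. First find Macaulay duration:
  t   CF        PV=CF/(1+0.0905)^t    t·PV
  1        30.00        27.5103        27.5103
  2        30.00        25.2273        50.4545
  3        30.00        23.1337        69.4010
  4        30.00        21.2138        84.8552
  5        30.00        19.4533        97.2664
  6        30.00        17.8389       107.0332
  7        30.00        16.3584       114.5090
  8     1,030.00       515.0292     4,120.2337
  Σ                    665.7648     4,671.2633
P = 665.7648; Macaulay duration = 4,671.2633 / 665.7648 = 7.01639 years.
Modified duration = D_Mac / (1 + y) = 7.01639 / 1.0905 = 6.43410 years.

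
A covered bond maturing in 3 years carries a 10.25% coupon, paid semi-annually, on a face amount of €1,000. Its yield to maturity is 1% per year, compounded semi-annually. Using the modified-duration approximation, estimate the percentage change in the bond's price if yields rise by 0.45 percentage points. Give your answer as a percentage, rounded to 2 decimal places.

Periodic yield y = 0.005. Modified duration first:
  t   CF        PV=CF/(1+0.005)^t    t·PV
  1        51.25        50.9950        50.9950
  2        51.25        50.7413       101.4826
  3        51.25        50.4889       151.4666
  4        51.25        50.2377       200.9507
  5        51.25        49.9877       249.9387
  6     1,051.25     1,020.2571     6,121.5428
  Σ                  1,272.7078     6,876.3765
P = 1,272.7078; D_Mac = 5.40295 half-year periods = 2.70148 yrs; D_mod = 2.70148/(1+0.005) = 2.68803 yrs.
ΔP/P ≈ -D_mod · Δy = -2.68803 × (+0.0045) = -0.012096 = -1.2096%.

-1.21%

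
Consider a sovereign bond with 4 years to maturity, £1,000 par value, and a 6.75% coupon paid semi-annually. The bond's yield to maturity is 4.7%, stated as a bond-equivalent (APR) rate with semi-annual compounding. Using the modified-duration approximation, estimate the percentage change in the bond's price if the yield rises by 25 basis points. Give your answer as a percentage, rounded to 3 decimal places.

Periodic yield y = 0.0235. Modified duration first:
  t   CF        PV=CF/(1+0.0235)^t    t·PV
  1        33.75        32.9751        32.9751
  2        33.75        32.2180        64.4359
  3        33.75        31.4782        94.4347
  4        33.75        30.7555       123.0219
  5        33.75        30.0493       150.2466
  6        33.75        29.3594       176.1562
  7        33.75        28.6853       200.7968
  8     1,033.75       858.4455     6,867.5643
  Σ                  1,073.9662     7,709.6315
P = 1,073.9662; D_Mac = 7.17865 half-year periods = 3.58933 yrs; D_mod = 3.58933/(1+0.0235) = 3.50691 yrs.
ΔP/P ≈ -D_mod · Δy = -3.50691 × (+0.0025) = -0.008767 = -0.8767%.

-0.877%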